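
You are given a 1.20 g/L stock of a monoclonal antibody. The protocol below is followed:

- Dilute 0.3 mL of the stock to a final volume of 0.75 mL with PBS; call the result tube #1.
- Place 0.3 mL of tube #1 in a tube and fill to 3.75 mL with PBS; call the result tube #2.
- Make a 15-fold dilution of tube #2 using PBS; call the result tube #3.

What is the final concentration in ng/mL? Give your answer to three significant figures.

2.56 × 10^3 ng/mL

Step 1: 0.3 mL brought to 0.75 mL → factor 0.75/0.3 = 2.5
Step 2: 0.3 mL brought to 3.75 mL → factor 3.75/0.3 = 12.5
Step 3: 15-fold → factor 15
Overall dilution factor = 2.5 × 12.5 × 15 = 468.75
Final = 1.20 g/L / 468.75 = 0.002560 g/L = 2.56 × 10^3 ng/mL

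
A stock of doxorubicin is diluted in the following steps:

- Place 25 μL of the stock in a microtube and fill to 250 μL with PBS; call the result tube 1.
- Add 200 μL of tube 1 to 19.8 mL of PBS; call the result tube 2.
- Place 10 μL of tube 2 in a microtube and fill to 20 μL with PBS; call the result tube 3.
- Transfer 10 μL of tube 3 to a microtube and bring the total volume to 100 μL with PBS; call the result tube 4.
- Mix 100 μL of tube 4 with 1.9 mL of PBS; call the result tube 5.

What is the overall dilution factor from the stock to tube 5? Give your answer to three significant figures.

Step 1: 25 μL brought to 250 μL → factor 250/25 = 10
Step 2: 200 μL + 19.8 mL = 20000 μL total → factor 20000/200 = 100
Step 3: 10 μL brought to 20 μL → factor 20/10 = 2
Step 4: 10 μL brought to 100 μL → factor 100/10 = 10
Step 5: 100 μL + 1.9 mL = 2000 μL total → factor 2000/100 = 20
Overall dilution factor = 10 × 100 × 2 × 10 × 20 = 4 × 10^5

4.00 × 10^5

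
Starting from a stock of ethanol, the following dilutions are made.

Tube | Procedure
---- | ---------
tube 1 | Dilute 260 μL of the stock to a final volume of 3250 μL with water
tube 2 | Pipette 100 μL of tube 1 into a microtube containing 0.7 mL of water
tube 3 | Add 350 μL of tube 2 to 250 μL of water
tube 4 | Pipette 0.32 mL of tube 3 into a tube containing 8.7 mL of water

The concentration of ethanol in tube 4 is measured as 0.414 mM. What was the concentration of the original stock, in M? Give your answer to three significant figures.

2.00 M

Step 1: 260 μL brought to 3250 μL → factor 3250/260 = 12.5
Step 2: 100 μL + 0.7 mL = 800 μL total → factor 800/100 = 8
Step 3: 350 μL + 250 μL = 600 μL total → factor 600/350 = 1.7143
Step 4: 0.32 mL + 8.7 mL = 9.02 mL total → factor 9.02/0.32 = 28.188
Overall dilution factor = 12.5 × 8 × 1.7143 × 28.188 = 4832.1
Stock = 0.414 mM × 4832.1 = 2001 mM = 2.00 M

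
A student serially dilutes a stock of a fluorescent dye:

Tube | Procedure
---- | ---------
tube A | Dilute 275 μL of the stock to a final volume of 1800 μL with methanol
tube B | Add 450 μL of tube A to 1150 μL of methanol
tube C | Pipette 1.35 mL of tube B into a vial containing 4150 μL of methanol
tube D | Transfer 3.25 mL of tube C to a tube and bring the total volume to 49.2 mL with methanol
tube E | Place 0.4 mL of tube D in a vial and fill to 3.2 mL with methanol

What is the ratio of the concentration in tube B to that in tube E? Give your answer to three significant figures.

493

Step 1: 275 μL brought to 1800 μL → factor 1800/275 = 6.5455
Step 2: 450 μL + 1150 μL = 1600 μL total → factor 1600/450 = 3.5556
Step 3: 1.35 mL + 4150 μL = 5.5 mL total → factor 5.5/1.35 = 4.0741
Step 4: 3.25 mL brought to 49.2 mL → factor 49.2/3.25 = 15.138
Step 5: 0.4 mL brought to 3.2 mL → factor 3.2/0.4 = 8
Dilution factor to tube B = 23.273; to tube E = 11483
[tube B]/[tube E] = (factor to tube E)/(factor to tube B) = 11483/23.273 = 493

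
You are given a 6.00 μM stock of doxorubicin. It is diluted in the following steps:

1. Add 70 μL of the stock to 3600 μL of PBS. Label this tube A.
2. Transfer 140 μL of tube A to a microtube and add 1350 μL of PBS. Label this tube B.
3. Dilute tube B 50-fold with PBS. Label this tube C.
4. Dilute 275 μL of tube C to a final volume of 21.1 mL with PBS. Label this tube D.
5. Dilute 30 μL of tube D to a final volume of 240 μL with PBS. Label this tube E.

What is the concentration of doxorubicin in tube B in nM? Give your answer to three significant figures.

Step 1: 70 μL + 3600 μL = 3670 μL total → factor 3670/70 = 52.429
Step 2: 140 μL + 1350 μL = 1490 μL total → factor 1490/140 = 10.643
Dilution factor through tube B = 52.429 × 10.643 = 557.99
[tube B] = 6.00 μM / 557.99 = 0.01075 μM = 10.8 nM

10.8 nM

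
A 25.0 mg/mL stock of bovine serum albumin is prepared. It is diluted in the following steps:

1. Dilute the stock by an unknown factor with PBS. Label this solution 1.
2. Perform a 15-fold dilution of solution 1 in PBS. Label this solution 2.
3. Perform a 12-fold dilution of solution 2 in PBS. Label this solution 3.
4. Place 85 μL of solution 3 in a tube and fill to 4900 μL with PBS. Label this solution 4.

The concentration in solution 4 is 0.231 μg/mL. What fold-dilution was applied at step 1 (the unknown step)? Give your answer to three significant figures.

10.4-fold

Step 1: unknown factor x
Step 2: 15-fold → factor 15
Step 3: 12-fold → factor 12
Step 4: 85 μL brought to 4900 μL → factor 4900/85 = 57.647
Product of known-step factors = 10376
Overall factor = 25.0 mg/mL / (0.231 μg/mL) = 1.0823 × 10^5
x = 1.0823 × 10^5 / 10376 = 10.4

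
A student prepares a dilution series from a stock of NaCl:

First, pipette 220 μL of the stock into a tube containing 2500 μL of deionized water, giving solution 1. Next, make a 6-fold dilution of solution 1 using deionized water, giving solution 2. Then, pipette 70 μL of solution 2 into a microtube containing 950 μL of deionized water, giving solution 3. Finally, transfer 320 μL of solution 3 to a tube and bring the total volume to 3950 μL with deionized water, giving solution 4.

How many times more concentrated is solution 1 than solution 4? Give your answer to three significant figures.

1.08 × 10^3

Step 1: 220 μL + 2500 μL = 2720 μL total → factor 2720/220 = 12.364
Step 2: 6-fold → factor 6
Step 3: 70 μL + 950 μL = 1020 μL total → factor 1020/70 = 14.571
Step 4: 320 μL brought to 3950 μL → factor 3950/320 = 12.344
Dilution factor to solution 1 = 12.364; to solution 4 = 13343
[solution 1]/[solution 4] = (factor to solution 4)/(factor to solution 1) = 13343/12.364 = 1.08 × 10^3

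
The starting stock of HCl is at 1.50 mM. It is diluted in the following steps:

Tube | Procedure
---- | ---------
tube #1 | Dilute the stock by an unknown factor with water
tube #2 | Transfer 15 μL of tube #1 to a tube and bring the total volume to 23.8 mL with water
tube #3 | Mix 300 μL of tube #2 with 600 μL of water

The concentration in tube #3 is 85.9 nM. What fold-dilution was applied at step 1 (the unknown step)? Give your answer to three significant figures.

Step 1: unknown factor x
Step 2: 15 μL brought to 23.8 mL → factor 23800/15 = 1586.7
Step 3: 300 μL + 600 μL = 900 μL total → factor 900/300 = 3
Product of known-step factors = 4760
Overall factor = 1.50 mM / (85.9 nM) = 17462
x = 17462 / 4760 = 3.67

3.67-fold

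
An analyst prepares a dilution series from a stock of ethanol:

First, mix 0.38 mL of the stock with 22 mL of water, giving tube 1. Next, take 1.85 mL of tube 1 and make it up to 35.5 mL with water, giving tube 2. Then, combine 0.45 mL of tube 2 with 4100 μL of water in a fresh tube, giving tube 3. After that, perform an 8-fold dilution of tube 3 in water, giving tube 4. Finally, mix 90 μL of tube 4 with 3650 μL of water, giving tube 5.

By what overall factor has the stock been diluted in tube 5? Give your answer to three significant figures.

Step 1: 0.38 mL + 22 mL = 22.38 mL total → factor 22.38/0.38 = 58.895
Step 2: 1.85 mL brought to 35.5 mL → factor 35.5/1.85 = 19.189
Step 3: 0.45 mL + 4100 μL = 4.55 mL total → factor 4.55/0.45 = 10.111
Step 4: 8-fold → factor 8
Step 5: 90 μL + 3650 μL = 3740 μL total → factor 3740/90 = 41.556
Overall dilution factor = 58.895 × 19.189 × 10.111 × 8 × 41.556 = 3.7988 × 10^6

3.80 × 10^6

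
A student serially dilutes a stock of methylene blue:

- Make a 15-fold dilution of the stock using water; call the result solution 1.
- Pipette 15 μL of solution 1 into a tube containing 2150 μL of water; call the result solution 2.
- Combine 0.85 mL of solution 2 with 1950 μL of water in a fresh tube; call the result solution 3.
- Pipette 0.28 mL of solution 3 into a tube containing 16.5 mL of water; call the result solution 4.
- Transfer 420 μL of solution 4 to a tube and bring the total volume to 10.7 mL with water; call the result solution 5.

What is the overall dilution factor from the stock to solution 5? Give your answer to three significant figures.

Step 1: 15-fold → factor 15
Step 2: 15 μL + 2150 μL = 2165 μL total → factor 2165/15 = 144.33
Step 3: 0.85 mL + 1950 μL = 2.8 mL total → factor 2.8/0.85 = 3.2941
Step 4: 0.28 mL + 16.5 mL = 16.78 mL total → factor 16.78/0.28 = 59.929
Step 5: 420 μL brought to 10.7 mL → factor 10700/420 = 25.476
Overall dilution factor = 15 × 144.33 × 3.2941 × 59.929 × 25.476 = 1.0888 × 10^7

1.09 × 10^7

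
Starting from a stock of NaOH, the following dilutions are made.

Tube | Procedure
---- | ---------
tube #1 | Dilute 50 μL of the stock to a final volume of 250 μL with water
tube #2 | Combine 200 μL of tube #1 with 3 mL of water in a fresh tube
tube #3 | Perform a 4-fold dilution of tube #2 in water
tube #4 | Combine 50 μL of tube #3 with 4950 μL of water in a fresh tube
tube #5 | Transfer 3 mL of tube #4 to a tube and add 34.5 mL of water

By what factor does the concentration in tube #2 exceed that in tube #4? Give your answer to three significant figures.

400

Step 1: 50 μL brought to 250 μL → factor 250/50 = 5
Step 2: 200 μL + 3 mL = 3200 μL total → factor 3200/200 = 16
Step 3: 4-fold → factor 4
Step 4: 50 μL + 4950 μL = 5000 μL total → factor 5000/50 = 100
Dilution factor to tube #2 = 80; to tube #4 = 32000
[tube #2]/[tube #4] = (factor to tube #4)/(factor to tube #2) = 32000/80 = 400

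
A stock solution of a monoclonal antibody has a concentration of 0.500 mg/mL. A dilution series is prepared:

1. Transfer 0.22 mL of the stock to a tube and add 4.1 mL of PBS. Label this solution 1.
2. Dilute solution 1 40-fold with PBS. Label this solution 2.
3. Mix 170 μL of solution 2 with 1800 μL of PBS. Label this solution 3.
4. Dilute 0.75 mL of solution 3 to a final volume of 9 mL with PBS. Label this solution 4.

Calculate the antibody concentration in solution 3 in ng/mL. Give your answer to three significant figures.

Step 1: 0.22 mL + 4.1 mL = 4.32 mL total → factor 4.32/0.22 = 19.636
Step 2: 40-fold → factor 40
Step 3: 170 μL + 1800 μL = 1970 μL total → factor 1970/170 = 11.588
Dilution factor through solution 3 = 19.636 × 40 × 11.588 = 9102
[solution 3] = 0.500 mg/mL / 9102 = 5.493 × 10^-5 mg/mL = 54.9 ng/mL

54.9 ng/mL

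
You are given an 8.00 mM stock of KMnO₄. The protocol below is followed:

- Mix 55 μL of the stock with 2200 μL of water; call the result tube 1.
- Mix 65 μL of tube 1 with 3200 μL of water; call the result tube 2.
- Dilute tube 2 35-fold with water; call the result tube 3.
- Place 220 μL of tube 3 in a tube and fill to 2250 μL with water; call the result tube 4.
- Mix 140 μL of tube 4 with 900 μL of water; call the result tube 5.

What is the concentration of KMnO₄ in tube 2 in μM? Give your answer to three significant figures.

3.88 μM

Step 1: 55 μL + 2200 μL = 2255 μL total → factor 2255/55 = 41
Step 2: 65 μL + 3200 μL = 3265 μL total → factor 3265/65 = 50.231
Dilution factor through tube 2 = 41 × 50.231 = 2059.5
[tube 2] = 8.00 mM / 2059.5 = 0.003885 mM = 3.88 μM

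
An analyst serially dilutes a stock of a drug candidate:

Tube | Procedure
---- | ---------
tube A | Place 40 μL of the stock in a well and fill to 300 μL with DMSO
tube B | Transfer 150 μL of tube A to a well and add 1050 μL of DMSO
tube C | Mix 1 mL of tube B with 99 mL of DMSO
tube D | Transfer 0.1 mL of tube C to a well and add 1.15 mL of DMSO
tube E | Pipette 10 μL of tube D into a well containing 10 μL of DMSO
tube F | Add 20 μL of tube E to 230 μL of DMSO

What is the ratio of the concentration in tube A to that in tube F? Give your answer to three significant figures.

2.50 × 10^5

Step 1: 40 μL brought to 300 μL → factor 300/40 = 7.5
Step 2: 150 μL + 1050 μL = 1200 μL total → factor 1200/150 = 8
Step 3: 1 mL + 99 mL = 100 mL total → factor 100/1 = 100
Step 4: 0.1 mL + 1.15 mL = 1.25 mL total → factor 1.25/0.1 = 12.5
Step 5: 10 μL + 10 μL = 20 μL total → factor 20/10 = 2
Step 6: 20 μL + 230 μL = 250 μL total → factor 250/20 = 12.5
Dilution factor to tube A = 7.5; to tube F = 1.875 × 10^6
[tube A]/[tube F] = (factor to tube F)/(factor to tube A) = 1.875 × 10^6/7.5 = 2.50 × 10^5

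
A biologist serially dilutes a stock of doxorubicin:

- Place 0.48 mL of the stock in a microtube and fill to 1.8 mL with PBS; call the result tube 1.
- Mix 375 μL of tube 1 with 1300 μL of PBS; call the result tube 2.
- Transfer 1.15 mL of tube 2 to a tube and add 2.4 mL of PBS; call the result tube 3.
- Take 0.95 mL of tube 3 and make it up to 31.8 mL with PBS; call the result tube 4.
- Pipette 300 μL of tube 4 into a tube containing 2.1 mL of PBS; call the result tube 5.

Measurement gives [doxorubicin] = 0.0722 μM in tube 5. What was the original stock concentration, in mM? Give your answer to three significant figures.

1.00 mM

Step 1: 0.48 mL brought to 1.8 mL → factor 1.8/0.48 = 3.75
Step 2: 375 μL + 1300 μL = 1675 μL total → factor 1675/375 = 4.4667
Step 3: 1.15 mL + 2.4 mL = 3.55 mL total → factor 3.55/1.15 = 3.087
Step 4: 0.95 mL brought to 31.8 mL → factor 31.8/0.95 = 33.474
Step 5: 300 μL + 2.1 mL = 2400 μL total → factor 2400/300 = 8
Overall dilution factor = 3.75 × 4.4667 × 3.087 × 33.474 × 8 = 13846
Stock = 0.0722 μM × 13846 = 999.7 μM = 1.00 mM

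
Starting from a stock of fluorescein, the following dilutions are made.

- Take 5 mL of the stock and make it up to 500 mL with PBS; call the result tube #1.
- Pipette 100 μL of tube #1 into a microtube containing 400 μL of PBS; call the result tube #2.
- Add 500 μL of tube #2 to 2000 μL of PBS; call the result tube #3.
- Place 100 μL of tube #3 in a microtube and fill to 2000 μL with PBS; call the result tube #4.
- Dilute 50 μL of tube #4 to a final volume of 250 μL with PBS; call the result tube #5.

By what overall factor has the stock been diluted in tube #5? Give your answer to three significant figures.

2.50 × 10^5

Step 1: 5 mL brought to 500 mL → factor 500/5 = 100
Step 2: 100 μL + 400 μL = 500 μL total → factor 500/100 = 5
Step 3: 500 μL + 2000 μL = 2500 μL total → factor 2500/500 = 5
Step 4: 100 μL brought to 2000 μL → factor 2000/100 = 20
Step 5: 50 μL brought to 250 μL → factor 250/50 = 5
Overall dilution factor = 100 × 5 × 5 × 20 × 5 = 2.5 × 10^5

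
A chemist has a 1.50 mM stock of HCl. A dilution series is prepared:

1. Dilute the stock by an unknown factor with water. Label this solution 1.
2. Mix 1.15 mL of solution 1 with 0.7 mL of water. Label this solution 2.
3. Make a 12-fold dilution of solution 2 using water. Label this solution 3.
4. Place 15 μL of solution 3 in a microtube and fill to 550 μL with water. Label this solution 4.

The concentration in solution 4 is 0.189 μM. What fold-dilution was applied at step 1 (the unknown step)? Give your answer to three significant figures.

Step 1: unknown factor x
Step 2: 1.15 mL + 0.7 mL = 1.85 mL total → factor 1.85/1.15 = 1.6087
Step 3: 12-fold → factor 12
Step 4: 15 μL brought to 550 μL → factor 550/15 = 36.667
Product of known-step factors = 707.83
Overall factor = 1.50 mM / (0.189 μM) = 7936.5
x = 7936.5 / 707.83 = 11.2

11.2-fold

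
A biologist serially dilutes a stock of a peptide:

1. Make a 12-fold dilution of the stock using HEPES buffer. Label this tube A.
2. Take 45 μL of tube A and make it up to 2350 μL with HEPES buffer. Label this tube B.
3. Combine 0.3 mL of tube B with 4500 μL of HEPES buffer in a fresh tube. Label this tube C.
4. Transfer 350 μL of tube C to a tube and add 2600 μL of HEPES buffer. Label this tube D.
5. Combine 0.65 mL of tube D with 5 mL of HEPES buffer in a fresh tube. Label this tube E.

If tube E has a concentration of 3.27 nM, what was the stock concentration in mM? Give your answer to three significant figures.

Step 1: 12-fold → factor 12
Step 2: 45 μL brought to 2350 μL → factor 2350/45 = 52.222
Step 3: 0.3 mL + 4500 μL = 4.8 mL total → factor 4.8/0.3 = 16
Step 4: 350 μL + 2600 μL = 2950 μL total → factor 2950/350 = 8.4286
Step 5: 0.65 mL + 5 mL = 5.65 mL total → factor 5.65/0.65 = 8.6923
Overall dilution factor = 12 × 52.222 × 16 × 8.4286 × 8.6923 = 7.3459 × 10^5
Stock = 3.27 nM × 7.3459 × 10^5 = 2.402 × 10^6 nM = 2.40 mM

2.40 mM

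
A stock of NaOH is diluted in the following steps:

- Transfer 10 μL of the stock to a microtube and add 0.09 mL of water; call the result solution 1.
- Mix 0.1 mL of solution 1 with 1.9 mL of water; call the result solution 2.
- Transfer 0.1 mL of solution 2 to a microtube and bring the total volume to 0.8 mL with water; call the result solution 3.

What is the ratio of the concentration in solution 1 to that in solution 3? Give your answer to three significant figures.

160

Step 1: 10 μL + 0.09 mL = 100 μL total → factor 100/10 = 10
Step 2: 0.1 mL + 1.9 mL = 2 mL total → factor 2/0.1 = 20
Step 3: 0.1 mL brought to 0.8 mL → factor 0.8/0.1 = 8
Dilution factor to solution 1 = 10; to solution 3 = 1600
[solution 1]/[solution 3] = (factor to solution 3)/(factor to solution 1) = 1600/10 = 160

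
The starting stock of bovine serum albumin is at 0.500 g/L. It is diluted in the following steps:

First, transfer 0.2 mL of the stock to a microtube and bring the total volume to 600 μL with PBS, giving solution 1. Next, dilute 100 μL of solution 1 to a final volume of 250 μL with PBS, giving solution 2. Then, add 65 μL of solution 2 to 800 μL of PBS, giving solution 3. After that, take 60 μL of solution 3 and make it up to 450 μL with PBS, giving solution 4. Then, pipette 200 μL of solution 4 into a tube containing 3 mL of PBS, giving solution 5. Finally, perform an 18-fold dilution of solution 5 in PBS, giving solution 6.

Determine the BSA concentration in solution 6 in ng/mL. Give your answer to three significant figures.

Step 1: 0.2 mL brought to 600 μL → factor 0.6/0.2 = 3
Step 2: 100 μL brought to 250 μL → factor 250/100 = 2.5
Step 3: 65 μL + 800 μL = 865 μL total → factor 865/65 = 13.308
Step 4: 60 μL brought to 450 μL → factor 450/60 = 7.5
Step 5: 200 μL + 3 mL = 3200 μL total → factor 3200/200 = 16
Step 6: 18-fold → factor 18
Overall dilution factor = 3 × 2.5 × 13.308 × 7.5 × 16 × 18 = 2.1558 × 10^5
Final = 0.500 g/L / 2.1558 × 10^5 = 2.319 × 10^-6 g/L = 2.32 ng/mL

2.32 ng/mL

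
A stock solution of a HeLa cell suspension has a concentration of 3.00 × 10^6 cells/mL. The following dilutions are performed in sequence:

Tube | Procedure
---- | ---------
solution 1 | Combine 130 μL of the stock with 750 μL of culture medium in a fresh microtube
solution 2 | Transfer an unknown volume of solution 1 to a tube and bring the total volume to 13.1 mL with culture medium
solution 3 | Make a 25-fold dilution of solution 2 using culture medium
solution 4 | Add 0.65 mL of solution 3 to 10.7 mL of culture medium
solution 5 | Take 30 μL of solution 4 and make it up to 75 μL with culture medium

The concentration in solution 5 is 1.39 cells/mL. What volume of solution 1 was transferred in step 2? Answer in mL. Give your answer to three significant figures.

Step 1: 130 μL + 750 μL = 880 μL total → factor 880/130 = 6.7692
Step 2: v brought to 13.1 mL → factor = 13.1 mL/v
Step 3: 25-fold → factor 25
Step 4: 0.65 mL + 10.7 mL = 11.35 mL total → factor 11.35/0.65 = 17.462
Step 5: 30 μL brought to 75 μL → factor 75/30 = 2.5
Product of known-step factors = 7387.6
Overall factor = 3.00 × 10^6 cells/mL / (1.39 cells/mL) = 2.1583 × 10^6
Step-2 factor = 2.1583 × 10^6 / 7387.6 = 292.15
v = 13.1 mL / 292.15 = 0.0448 mL

0.0448 mL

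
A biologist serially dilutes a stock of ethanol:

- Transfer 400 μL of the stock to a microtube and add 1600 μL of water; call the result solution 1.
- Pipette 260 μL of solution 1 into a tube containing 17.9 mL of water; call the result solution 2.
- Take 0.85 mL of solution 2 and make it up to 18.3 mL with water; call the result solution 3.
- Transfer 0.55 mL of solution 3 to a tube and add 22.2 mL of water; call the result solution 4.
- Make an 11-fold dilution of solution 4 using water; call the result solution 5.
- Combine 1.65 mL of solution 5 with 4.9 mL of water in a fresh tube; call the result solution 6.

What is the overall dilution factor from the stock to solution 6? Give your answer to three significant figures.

Step 1: 400 μL + 1600 μL = 2000 μL total → factor 2000/400 = 5
Step 2: 260 μL + 17.9 mL = 18160 μL total → factor 18160/260 = 69.846
Step 3: 0.85 mL brought to 18.3 mL → factor 18.3/0.85 = 21.529
Step 4: 0.55 mL + 22.2 mL = 22.75 mL total → factor 22.75/0.55 = 41.364
Step 5: 11-fold → factor 11
Step 6: 1.65 mL + 4.9 mL = 6.55 mL total → factor 6.55/1.65 = 3.9697
Overall dilution factor = 5 × 69.846 × 21.529 × 41.364 × 11 × 3.9697 = 1.358 × 10^7

1.36 × 10^7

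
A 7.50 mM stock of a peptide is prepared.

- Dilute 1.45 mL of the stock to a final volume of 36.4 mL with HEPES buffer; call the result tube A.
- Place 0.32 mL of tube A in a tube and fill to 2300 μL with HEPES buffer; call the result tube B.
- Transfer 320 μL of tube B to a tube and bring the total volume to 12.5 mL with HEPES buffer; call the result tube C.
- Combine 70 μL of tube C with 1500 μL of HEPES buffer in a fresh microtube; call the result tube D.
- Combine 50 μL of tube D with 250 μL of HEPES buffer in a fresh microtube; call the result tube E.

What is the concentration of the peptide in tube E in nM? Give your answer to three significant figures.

Step 1: 1.45 mL brought to 36.4 mL → factor 36.4/1.45 = 25.103
Step 2: 0.32 mL brought to 2300 μL → factor 2.3/0.32 = 7.1875
Step 3: 320 μL brought to 12.5 mL → factor 12500/320 = 39.062
Step 4: 70 μL + 1500 μL = 1570 μL total → factor 1570/70 = 22.429
Step 5: 50 μL + 250 μL = 300 μL total → factor 300/50 = 6
Overall dilution factor = 25.103 × 7.1875 × 39.062 × 22.429 × 6 = 9.4847 × 10^5
Final = 7.50 mM / 9.4847 × 10^5 = 7.907 × 10^-6 mM = 7.91 nM

7.91 nM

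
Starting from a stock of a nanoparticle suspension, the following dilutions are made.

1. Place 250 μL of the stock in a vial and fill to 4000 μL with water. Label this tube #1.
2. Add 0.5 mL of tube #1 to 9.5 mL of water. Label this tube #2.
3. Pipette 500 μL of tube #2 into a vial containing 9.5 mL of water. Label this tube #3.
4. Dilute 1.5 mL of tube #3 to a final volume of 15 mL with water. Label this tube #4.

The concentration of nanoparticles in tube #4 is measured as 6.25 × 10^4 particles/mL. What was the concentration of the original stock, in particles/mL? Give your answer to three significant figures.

Step 1: 250 μL brought to 4000 μL → factor 4000/250 = 16
Step 2: 0.5 mL + 9.5 mL = 10 mL total → factor 10/0.5 = 20
Step 3: 500 μL + 9.5 mL = 10000 μL total → factor 10000/500 = 20
Step 4: 1.5 mL brought to 15 mL → factor 15/1.5 = 10
Overall dilution factor = 16 × 20 × 20 × 10 = 64000
Stock = 6.25 × 10^4 particles/mL × 64000 = 4.00 × 10^9 particles/mL

4.00 × 10^9 particles/mL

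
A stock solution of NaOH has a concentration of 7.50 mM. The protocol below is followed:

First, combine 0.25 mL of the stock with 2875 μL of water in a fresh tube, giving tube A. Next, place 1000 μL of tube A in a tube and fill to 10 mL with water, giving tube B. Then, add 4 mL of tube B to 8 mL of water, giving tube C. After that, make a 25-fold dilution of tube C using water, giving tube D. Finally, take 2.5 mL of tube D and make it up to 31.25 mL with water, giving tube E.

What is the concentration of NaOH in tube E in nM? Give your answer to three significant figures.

64.0 nM

Step 1: 0.25 mL + 2875 μL = 3.125 mL total → factor 3.125/0.25 = 12.5
Step 2: 1000 μL brought to 10 mL → factor 10000/1000 = 10
Step 3: 4 mL + 8 mL = 12 mL total → factor 12/4 = 3
Step 4: 25-fold → factor 25
Step 5: 2.5 mL brought to 31.25 mL → factor 31.25/2.5 = 12.5
Overall dilution factor = 12.5 × 10 × 3 × 25 × 12.5 = 1.1719 × 10^5
Final = 7.50 mM / 1.1719 × 10^5 = 6.400 × 10^-5 mM = 64.0 nM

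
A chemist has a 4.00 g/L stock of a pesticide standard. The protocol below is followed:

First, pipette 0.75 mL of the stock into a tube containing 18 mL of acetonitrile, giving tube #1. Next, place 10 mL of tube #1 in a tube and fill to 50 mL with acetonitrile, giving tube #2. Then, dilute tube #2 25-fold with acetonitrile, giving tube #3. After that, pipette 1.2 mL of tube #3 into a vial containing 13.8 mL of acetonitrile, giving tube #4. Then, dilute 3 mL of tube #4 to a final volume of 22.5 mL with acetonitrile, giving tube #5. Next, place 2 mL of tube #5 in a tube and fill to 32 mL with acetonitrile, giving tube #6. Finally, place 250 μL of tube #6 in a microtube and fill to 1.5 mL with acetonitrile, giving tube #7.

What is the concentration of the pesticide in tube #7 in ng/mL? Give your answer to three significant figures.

0.142 ng/mL

Step 1: 0.75 mL + 18 mL = 18.75 mL total → factor 18.75/0.75 = 25
Step 2: 10 mL brought to 50 mL → factor 50/10 = 5
Step 3: 25-fold → factor 25
Step 4: 1.2 mL + 13.8 mL = 15 mL total → factor 15/1.2 = 12.5
Step 5: 3 mL brought to 22.5 mL → factor 22.5/3 = 7.5
Step 6: 2 mL brought to 32 mL → factor 32/2 = 16
Step 7: 250 μL brought to 1.5 mL → factor 1500/250 = 6
Overall dilution factor = 25 × 5 × 25 × 12.5 × 7.5 × 16 × 6 = 2.8125 × 10^7
Final = 4.00 g/L / 2.8125 × 10^7 = 1.422 × 10^-7 g/L = 0.142 ng/mL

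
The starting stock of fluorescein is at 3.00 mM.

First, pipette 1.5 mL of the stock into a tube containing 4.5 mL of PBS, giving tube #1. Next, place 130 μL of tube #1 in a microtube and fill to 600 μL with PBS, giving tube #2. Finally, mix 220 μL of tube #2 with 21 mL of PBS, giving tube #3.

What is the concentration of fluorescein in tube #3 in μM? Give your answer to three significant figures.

Step 1: 1.5 mL + 4.5 mL = 6 mL total → factor 6/1.5 = 4
Step 2: 130 μL brought to 600 μL → factor 600/130 = 4.6154
Step 3: 220 μL + 21 mL = 21220 μL total → factor 21220/220 = 96.455
Overall dilution factor = 4 × 4.6154 × 96.455 = 1780.7
Final = 3.00 mM / 1780.7 = 0.001685 mM = 1.68 μM

1.68 μM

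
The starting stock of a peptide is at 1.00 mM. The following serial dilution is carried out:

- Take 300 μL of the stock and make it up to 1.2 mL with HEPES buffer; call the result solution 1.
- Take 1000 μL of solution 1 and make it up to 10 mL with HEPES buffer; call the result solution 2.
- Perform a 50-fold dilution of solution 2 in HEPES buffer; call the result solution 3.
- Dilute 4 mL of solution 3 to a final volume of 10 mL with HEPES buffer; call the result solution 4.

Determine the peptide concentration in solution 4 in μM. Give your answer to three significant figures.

Step 1: 300 μL brought to 1.2 mL → factor 1200/300 = 4
Step 2: 1000 μL brought to 10 mL → factor 10000/1000 = 10
Step 3: 50-fold → factor 50
Step 4: 4 mL brought to 10 mL → factor 10/4 = 2.5
Overall dilution factor = 4 × 10 × 50 × 2.5 = 5000
Final = 1.00 mM / 5000 = 0.0002000 mM = 0.200 μM

0.200 μM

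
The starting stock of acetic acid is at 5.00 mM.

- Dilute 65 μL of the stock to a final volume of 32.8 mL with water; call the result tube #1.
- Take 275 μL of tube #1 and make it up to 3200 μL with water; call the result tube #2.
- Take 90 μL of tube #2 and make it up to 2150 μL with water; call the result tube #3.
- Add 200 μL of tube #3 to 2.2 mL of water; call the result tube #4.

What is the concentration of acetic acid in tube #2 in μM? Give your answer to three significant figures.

Step 1: 65 μL brought to 32.8 mL → factor 32800/65 = 504.62
Step 2: 275 μL brought to 3200 μL → factor 3200/275 = 11.636
Dilution factor through tube #2 = 504.62 × 11.636 = 5871.9
[tube #2] = 5.00 mM / 5871.9 = 0.0008515 mM = 0.852 μM

0.852 μM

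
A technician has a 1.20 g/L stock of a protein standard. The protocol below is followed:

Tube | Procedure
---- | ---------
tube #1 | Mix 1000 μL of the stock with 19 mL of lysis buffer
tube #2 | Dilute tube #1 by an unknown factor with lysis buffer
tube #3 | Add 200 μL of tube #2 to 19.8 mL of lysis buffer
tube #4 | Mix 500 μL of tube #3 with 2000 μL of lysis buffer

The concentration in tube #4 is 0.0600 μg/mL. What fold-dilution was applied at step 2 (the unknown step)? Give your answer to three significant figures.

Step 1: 1000 μL + 19 mL = 20000 μL total → factor 20000/1000 = 20
Step 2: unknown factor x
Step 3: 200 μL + 19.8 mL = 20000 μL total → factor 20000/200 = 100
Step 4: 500 μL + 2000 μL = 2500 μL total → factor 2500/500 = 5
Product of known-step factors = 10000
Overall factor = 1.20 g/L / (0.0600 μg/mL) = 20000
x = 20000 / 10000 = 2.00

2.00-fold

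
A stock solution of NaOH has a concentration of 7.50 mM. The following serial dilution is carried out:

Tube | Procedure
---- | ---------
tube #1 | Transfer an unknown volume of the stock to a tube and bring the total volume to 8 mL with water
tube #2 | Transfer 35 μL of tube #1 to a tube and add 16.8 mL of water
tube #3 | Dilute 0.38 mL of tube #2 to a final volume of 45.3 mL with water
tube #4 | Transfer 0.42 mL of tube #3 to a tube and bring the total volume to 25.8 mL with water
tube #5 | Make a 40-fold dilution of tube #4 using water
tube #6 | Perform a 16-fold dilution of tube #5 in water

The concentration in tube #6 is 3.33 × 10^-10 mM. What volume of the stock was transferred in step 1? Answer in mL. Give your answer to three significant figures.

0.801 mL

Step 1: v brought to 8 mL → factor = 8 mL/v
Step 2: 35 μL + 16.8 mL = 16835 μL total → factor 16835/35 = 481
Step 3: 0.38 mL brought to 45.3 mL → factor 45.3/0.38 = 119.21
Step 4: 0.42 mL brought to 25.8 mL → factor 25.8/0.42 = 61.429
Step 5: 40-fold → factor 40
Step 6: 16-fold → factor 16
Product of known-step factors = 2.2543 × 10^9
Overall factor = 7.50 mM / (3.33 × 10^-10 mM) = 2.2523 × 10^10
Step-1 factor = 2.2523 × 10^10 / 2.2543 × 10^9 = 9.991
v = 8 mL / 9.991 = 0.801 mL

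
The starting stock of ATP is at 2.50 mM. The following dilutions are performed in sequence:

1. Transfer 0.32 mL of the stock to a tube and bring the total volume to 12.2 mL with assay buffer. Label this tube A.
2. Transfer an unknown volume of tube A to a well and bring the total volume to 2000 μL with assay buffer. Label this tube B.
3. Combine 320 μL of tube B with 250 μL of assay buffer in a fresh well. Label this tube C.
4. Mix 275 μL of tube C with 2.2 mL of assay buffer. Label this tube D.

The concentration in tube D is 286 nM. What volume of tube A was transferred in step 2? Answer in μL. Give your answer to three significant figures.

Step 1: 0.32 mL brought to 12.2 mL → factor 12.2/0.32 = 38.125
Step 2: v brought to 2000 μL → factor = 2000 μL/v
Step 3: 320 μL + 250 μL = 570 μL total → factor 570/320 = 1.7812
Step 4: 275 μL + 2.2 mL = 2475 μL total → factor 2475/275 = 9
Product of known-step factors = 611.19
Overall factor = 2.50 mM / (286 nM) = 8741.3
Step-2 factor = 8741.3 / 611.19 = 14.302
v = 2000 μL / 14.302 = 140 μL

140 μL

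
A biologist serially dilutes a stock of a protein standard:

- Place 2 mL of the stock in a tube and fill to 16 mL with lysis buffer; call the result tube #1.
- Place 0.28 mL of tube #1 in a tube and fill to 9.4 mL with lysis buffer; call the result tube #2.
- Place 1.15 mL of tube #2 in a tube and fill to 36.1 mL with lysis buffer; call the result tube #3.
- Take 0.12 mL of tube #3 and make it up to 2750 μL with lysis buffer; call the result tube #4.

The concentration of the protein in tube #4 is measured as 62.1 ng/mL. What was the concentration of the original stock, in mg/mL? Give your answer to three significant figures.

Step 1: 2 mL brought to 16 mL → factor 16/2 = 8
Step 2: 0.28 mL brought to 9.4 mL → factor 9.4/0.28 = 33.571
Step 3: 1.15 mL brought to 36.1 mL → factor 36.1/1.15 = 31.391
Step 4: 0.12 mL brought to 2750 μL → factor 2.75/0.12 = 22.917
Overall dilution factor = 8 × 33.571 × 31.391 × 22.917 = 1.9321 × 10^5
Stock = 62.1 ng/mL × 1.9321 × 10^5 = 1.200 × 10^7 ng/mL = 12.0 mg/mL

12.0 mg/mL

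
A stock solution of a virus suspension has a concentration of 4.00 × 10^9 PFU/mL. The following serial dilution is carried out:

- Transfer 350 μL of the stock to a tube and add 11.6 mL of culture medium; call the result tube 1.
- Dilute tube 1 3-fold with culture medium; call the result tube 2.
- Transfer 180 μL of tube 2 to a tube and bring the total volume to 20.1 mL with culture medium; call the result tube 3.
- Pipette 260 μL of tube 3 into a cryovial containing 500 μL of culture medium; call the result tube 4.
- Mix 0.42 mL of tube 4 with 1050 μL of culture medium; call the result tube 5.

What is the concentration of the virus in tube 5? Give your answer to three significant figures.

Step 1: 350 μL + 11.6 mL = 11950 μL total → factor 11950/350 = 34.143
Step 2: 3-fold → factor 3
Step 3: 180 μL brought to 20.1 mL → factor 20100/180 = 111.67
Step 4: 260 μL + 500 μL = 760 μL total → factor 760/260 = 2.9231
Step 5: 0.42 mL + 1050 μL = 1.47 mL total → factor 1.47/0.42 = 3.5
Overall dilution factor = 34.143 × 3 × 111.67 × 2.9231 × 3.5 = 1.1702 × 10^5
Final = 4.00 × 10^9 PFU/mL / 1.1702 × 10^5 = 3.42 × 10^4 PFU/mL

3.42 × 10^4 PFU/mL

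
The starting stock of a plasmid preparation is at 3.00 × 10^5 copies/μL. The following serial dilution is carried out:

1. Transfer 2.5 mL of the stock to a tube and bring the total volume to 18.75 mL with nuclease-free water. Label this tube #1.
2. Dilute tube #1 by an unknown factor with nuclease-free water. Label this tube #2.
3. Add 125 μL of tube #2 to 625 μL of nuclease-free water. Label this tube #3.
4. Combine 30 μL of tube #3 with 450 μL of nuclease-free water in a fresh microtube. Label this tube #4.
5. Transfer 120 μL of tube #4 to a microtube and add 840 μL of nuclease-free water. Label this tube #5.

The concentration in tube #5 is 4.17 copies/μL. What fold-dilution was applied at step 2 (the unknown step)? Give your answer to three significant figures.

Step 1: 2.5 mL brought to 18.75 mL → factor 18.75/2.5 = 7.5
Step 2: unknown factor x
Step 3: 125 μL + 625 μL = 750 μL total → factor 750/125 = 6
Step 4: 30 μL + 450 μL = 480 μL total → factor 480/30 = 16
Step 5: 120 μL + 840 μL = 960 μL total → factor 960/120 = 8
Product of known-step factors = 5760
Overall factor = 3.00 × 10^5 copies/μL / (4.17 copies/μL) = 71942
x = 71942 / 5760 = 12.5

12.5-fold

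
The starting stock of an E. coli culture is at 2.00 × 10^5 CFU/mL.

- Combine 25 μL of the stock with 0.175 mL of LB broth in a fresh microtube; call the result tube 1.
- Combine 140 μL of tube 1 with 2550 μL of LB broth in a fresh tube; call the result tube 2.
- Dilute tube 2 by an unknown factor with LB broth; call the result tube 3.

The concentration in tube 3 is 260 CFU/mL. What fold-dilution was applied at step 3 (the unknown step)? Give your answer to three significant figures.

Step 1: 25 μL + 0.175 mL = 200 μL total → factor 200/25 = 8
Step 2: 140 μL + 2550 μL = 2690 μL total → factor 2690/140 = 19.214
Step 3: unknown factor x
Product of known-step factors = 153.71
Overall factor = 2.00 × 10^5 CFU/mL / (260 CFU/mL) = 769.23
x = 769.23 / 153.71 = 5.00

5.00-fold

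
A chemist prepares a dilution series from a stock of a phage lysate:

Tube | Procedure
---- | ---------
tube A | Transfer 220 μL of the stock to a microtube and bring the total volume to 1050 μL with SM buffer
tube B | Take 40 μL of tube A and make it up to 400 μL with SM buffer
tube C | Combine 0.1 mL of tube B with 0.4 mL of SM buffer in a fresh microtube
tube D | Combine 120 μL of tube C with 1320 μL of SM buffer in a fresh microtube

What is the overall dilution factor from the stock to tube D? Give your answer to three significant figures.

Step 1: 220 μL brought to 1050 μL → factor 1050/220 = 4.7727
Step 2: 40 μL brought to 400 μL → factor 400/40 = 10
Step 3: 0.1 mL + 0.4 mL = 0.5 mL total → factor 0.5/0.1 = 5
Step 4: 120 μL + 1320 μL = 1440 μL total → factor 1440/120 = 12
Overall dilution factor = 4.7727 × 10 × 5 × 12 = 2863.6

2.86 × 10^3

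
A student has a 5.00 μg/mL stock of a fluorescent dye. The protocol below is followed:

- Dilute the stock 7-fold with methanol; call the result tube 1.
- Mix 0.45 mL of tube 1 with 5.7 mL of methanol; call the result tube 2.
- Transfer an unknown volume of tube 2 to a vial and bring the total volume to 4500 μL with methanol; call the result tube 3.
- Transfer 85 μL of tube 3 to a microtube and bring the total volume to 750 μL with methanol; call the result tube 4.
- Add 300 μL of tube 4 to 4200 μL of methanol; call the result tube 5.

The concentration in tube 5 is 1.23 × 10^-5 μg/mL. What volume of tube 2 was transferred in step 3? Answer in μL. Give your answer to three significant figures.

140 μL

Step 1: 7-fold → factor 7
Step 2: 0.45 mL + 5.7 mL = 6.15 mL total → factor 6.15/0.45 = 13.667
Step 3: v brought to 4500 μL → factor = 4500 μL/v
Step 4: 85 μL brought to 750 μL → factor 750/85 = 8.8235
Step 5: 300 μL + 4200 μL = 4500 μL total → factor 4500/300 = 15
Product of known-step factors = 12662
Overall factor = 5.00 μg/mL / (1.23 × 10^-5 μg/mL) = 4.065 × 10^5
Step-3 factor = 4.065 × 10^5 / 12662 = 32.105
v = 4500 μL / 32.105 = 140 μL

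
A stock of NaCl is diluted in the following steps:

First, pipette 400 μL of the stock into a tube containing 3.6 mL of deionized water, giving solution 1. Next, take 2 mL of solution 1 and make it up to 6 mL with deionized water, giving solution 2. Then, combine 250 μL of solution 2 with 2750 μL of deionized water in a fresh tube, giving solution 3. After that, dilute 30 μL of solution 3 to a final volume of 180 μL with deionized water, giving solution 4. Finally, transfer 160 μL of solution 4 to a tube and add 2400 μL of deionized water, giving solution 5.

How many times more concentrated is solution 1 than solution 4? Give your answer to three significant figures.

Step 1: 400 μL + 3.6 mL = 4000 μL total → factor 4000/400 = 10
Step 2: 2 mL brought to 6 mL → factor 6/2 = 3
Step 3: 250 μL + 2750 μL = 3000 μL total → factor 3000/250 = 12
Step 4: 30 μL brought to 180 μL → factor 180/30 = 6
Dilution factor to solution 1 = 10; to solution 4 = 2160
[solution 1]/[solution 4] = (factor to solution 4)/(factor to solution 1) = 2160/10 = 216

216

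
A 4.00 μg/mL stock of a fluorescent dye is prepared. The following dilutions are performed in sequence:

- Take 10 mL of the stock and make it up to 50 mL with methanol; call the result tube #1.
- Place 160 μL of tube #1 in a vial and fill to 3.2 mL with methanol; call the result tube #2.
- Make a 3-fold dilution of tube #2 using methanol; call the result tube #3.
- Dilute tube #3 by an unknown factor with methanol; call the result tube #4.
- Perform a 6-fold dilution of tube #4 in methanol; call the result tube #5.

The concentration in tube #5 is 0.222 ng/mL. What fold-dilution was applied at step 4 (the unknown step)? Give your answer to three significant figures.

Step 1: 10 mL brought to 50 mL → factor 50/10 = 5
Step 2: 160 μL brought to 3.2 mL → factor 3200/160 = 20
Step 3: 3-fold → factor 3
Step 4: unknown factor x
Step 5: 6-fold → factor 6
Product of known-step factors = 1800
Overall factor = 4.00 μg/mL / (0.222 ng/mL) = 18018
x = 18018 / 1800 = 10.0

10.0-fold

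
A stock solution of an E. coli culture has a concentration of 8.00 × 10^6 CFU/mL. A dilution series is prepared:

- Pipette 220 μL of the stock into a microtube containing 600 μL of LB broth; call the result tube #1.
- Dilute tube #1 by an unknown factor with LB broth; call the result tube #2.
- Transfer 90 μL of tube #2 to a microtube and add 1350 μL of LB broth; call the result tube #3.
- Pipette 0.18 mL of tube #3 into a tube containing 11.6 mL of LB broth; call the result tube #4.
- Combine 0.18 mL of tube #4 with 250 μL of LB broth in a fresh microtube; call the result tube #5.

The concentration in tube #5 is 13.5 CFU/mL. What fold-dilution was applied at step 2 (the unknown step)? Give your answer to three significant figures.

Step 1: 220 μL + 600 μL = 820 μL total → factor 820/220 = 3.7273
Step 2: unknown factor x
Step 3: 90 μL + 1350 μL = 1440 μL total → factor 1440/90 = 16
Step 4: 0.18 mL + 11.6 mL = 11.78 mL total → factor 11.78/0.18 = 65.444
Step 5: 0.18 mL + 250 μL = 0.43 mL total → factor 0.43/0.18 = 2.3889
Product of known-step factors = 9323.5
Overall factor = 8.00 × 10^6 CFU/mL / (13.5 CFU/mL) = 5.9259 × 10^5
x = 5.9259 × 10^5 / 9323.5 = 63.6

63.6-fold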